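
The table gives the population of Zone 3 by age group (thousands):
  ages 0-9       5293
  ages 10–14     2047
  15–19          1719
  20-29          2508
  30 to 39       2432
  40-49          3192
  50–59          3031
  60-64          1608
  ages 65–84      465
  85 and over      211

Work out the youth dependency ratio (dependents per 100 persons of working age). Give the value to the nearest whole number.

Youth dependency ratio: 51

0–14: 5293 + 2047 = 7340
15–64: 1719 + 2508 + 2432 + 3192 + 3031 + 1608 = 14490
65+: 465 + 211 = 676
Youth dependency ratio = 7340 / 14490 × 100 = 51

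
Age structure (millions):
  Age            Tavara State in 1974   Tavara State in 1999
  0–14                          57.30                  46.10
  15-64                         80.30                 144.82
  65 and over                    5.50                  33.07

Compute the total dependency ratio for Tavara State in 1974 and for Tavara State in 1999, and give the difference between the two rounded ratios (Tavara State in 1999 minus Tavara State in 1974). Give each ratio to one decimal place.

Tavara State in 1974: (57.30 + 5.50) / 80.30 × 100 = 62.80 / 80.30 × 100 = 78.2
Tavara State in 1999: (46.10 + 33.07) / 144.82 × 100 = 79.17 / 144.82 × 100 = 54.7

Tavara State in 1974: 78.2
Tavara State in 1999: 54.7
Difference: -23.5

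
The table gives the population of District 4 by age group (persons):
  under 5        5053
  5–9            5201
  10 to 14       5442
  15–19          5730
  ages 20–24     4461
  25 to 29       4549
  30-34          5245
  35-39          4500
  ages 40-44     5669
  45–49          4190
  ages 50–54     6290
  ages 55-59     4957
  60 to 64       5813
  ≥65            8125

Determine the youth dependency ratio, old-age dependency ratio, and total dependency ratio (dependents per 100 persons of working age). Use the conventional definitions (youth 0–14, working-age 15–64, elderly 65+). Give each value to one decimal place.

0–14: 5053 + 5201 + 5442 = 15696
15–64: 5730 + 4461 + 4549 + 5245 + 4500 + 5669 + 4190 + 6290 + 4957 + 5813 = 51404
65+: 8125
Youth dependency ratio = 15696 / 51404 × 100 = 30.5
Old-age dependency ratio = 8125 / 51404 × 100 = 15.8
Total dependency ratio = (15696 + 8125) / 51404 × 100 = 23821 / 51404 × 100 = 46.3

Youth dependency ratio: 30.5
Old-age dependency ratio: 15.8
Total dependency ratio: 46.3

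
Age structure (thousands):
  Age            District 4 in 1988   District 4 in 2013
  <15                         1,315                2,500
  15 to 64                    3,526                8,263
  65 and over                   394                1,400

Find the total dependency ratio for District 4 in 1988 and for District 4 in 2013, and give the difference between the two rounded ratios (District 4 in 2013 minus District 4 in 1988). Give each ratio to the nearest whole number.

District 4 in 1988: (1,315 + 394) / 3,526 × 100 = 1,709 / 3,526 × 100 = 48
District 4 in 2013: (2,500 + 1,400) / 8,263 × 100 = 3,900 / 8,263 × 100 = 47

District 4 in 1988: 48
District 4 in 2013: 47
Difference: -1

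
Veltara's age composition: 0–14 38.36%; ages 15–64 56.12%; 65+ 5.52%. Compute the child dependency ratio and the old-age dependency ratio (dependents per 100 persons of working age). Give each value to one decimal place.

Youth dependency ratio: 68.4
Old-age dependency ratio: 9.8

Youth dependency ratio = 38.36 / 56.12 × 100 = 68.4
Old-age dependency ratio = 5.52 / 56.12 × 100 = 9.8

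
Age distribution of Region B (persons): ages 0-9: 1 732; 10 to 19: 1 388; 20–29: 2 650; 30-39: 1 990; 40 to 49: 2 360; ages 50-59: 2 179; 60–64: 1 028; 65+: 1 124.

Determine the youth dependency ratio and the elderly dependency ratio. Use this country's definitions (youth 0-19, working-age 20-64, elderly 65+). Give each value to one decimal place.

Youth dependency ratio: 30.6
Old-age dependency ratio: 11.0

0–19: 1 732 + 1 388 = 3 120
20–64: 2 650 + 1 990 + 2 360 + 2 179 + 1 028 = 10 207
65+: 1 124
Youth dependency ratio = 3 120 / 10 207 × 100 = 30.6
Old-age dependency ratio = 1 124 / 10 207 × 100 = 11.0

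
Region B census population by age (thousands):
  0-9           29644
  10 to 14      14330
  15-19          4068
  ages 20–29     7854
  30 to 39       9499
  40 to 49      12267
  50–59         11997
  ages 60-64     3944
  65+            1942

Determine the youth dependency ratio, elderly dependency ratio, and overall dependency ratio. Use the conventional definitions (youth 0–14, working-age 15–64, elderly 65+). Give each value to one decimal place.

Youth dependency ratio: 88.6
Old-age dependency ratio: 3.9
Total dependency ratio: 92.5

0–14: 29644 + 14330 = 43974
15–64: 4068 + 7854 + 9499 + 12267 + 11997 + 3944 = 49629
65+: 1942
Youth dependency ratio = 43974 / 49629 × 100 = 88.6
Old-age dependency ratio = 1942 / 49629 × 100 = 3.9
Total dependency ratio = (43974 + 1942) / 49629 × 100 = 45916 / 49629 × 100 = 92.5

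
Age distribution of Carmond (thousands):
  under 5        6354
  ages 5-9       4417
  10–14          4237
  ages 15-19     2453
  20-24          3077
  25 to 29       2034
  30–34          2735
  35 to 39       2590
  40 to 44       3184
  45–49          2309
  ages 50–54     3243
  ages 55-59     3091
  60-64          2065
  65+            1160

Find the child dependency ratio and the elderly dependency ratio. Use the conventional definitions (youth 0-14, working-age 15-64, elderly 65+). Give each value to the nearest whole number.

0–14: 6354 + 4417 + 4237 = 15008
15–64: 2453 + 3077 + 2034 + 2735 + 2590 + 3184 + 2309 + 3243 + 3091 + 2065 = 26781
65+: 1160
Youth dependency ratio = 15008 / 26781 × 100 = 56
Old-age dependency ratio = 1160 / 26781 × 100 = 4

Youth dependency ratio: 56
Old-age dependency ratio: 4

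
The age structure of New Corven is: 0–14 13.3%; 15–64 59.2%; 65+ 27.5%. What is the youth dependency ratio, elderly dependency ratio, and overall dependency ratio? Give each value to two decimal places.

Youth dependency ratio: 22.47
Old-age dependency ratio: 46.45
Total dependency ratio: 68.92

Youth dependency ratio = 13.3 / 59.2 × 100 = 22.47
Old-age dependency ratio = 27.5 / 59.2 × 100 = 46.45
Total dependency ratio = (13.3 + 27.5) / 59.2 × 100 = 40.8 / 59.2 × 100 = 68.92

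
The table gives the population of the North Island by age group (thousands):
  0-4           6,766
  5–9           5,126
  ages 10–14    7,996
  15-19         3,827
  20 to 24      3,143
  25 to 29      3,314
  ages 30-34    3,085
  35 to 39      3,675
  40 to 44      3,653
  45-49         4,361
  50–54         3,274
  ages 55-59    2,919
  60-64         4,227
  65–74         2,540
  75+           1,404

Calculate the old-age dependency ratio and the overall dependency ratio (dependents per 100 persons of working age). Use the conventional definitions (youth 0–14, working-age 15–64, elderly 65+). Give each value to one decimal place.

Old-age dependency ratio: 11.1
Total dependency ratio: 67.2

0–14: 6,766 + 5,126 + 7,996 = 19,888
15–64: 3,827 + 3,143 + 3,314 + 3,085 + 3,675 + 3,653 + 4,361 + 3,274 + 2,919 + 4,227 = 35,478
65+: 2,540 + 1,404 = 3,944
Old-age dependency ratio = 3,944 / 35,478 × 100 = 11.1
Total dependency ratio = (19,888 + 3,944) / 35,478 × 100 = 23,832 / 35,478 × 100 = 67.2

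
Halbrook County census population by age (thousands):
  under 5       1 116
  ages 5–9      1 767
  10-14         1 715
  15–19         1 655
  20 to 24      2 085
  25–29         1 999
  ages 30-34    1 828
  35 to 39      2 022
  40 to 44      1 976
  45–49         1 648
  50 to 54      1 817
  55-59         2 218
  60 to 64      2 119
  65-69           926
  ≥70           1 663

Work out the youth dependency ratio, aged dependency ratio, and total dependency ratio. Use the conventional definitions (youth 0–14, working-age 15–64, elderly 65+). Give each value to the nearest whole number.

0–14: 1 116 + 1 767 + 1 715 = 4 598
15–64: 1 655 + 2 085 + 1 999 + 1 828 + 2 022 + 1 976 + 1 648 + 1 817 + 2 218 + 2 119 = 19 367
65+: 926 + 1 663 = 2 589
Youth dependency ratio = 4 598 / 19 367 × 100 = 24
Old-age dependency ratio = 2 589 / 19 367 × 100 = 13
Total dependency ratio = (4 598 + 2 589) / 19 367 × 100 = 7 187 / 19 367 × 100 = 37

Youth dependency ratio: 24
Old-age dependency ratio: 13
Total dependency ratio: 37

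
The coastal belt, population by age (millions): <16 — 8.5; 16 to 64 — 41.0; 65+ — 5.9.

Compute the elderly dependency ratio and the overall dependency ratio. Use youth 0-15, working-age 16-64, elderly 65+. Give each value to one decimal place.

Old-age dependency ratio = 5.9 / 41.0 × 100 = 14.4
Total dependency ratio = (8.5 + 5.9) / 41.0 × 100 = 14.4 / 41.0 × 100 = 35.1

Old-age dependency ratio: 14.4
Total dependency ratio: 35.1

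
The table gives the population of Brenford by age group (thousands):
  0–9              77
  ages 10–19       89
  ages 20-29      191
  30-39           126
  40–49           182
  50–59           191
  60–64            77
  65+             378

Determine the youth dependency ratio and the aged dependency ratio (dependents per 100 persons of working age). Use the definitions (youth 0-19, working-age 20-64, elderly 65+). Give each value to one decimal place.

Youth dependency ratio: 21.6
Old-age dependency ratio: 49.3

0–19: 77 + 89 = 166
20–64: 191 + 126 + 182 + 191 + 77 = 767
65+: 378
Youth dependency ratio = 166 / 767 × 100 = 21.6
Old-age dependency ratio = 378 / 767 × 100 = 49.3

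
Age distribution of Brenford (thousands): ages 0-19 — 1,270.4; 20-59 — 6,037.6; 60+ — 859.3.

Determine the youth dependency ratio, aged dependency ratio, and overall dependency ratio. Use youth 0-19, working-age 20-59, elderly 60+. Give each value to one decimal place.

Youth dependency ratio = 1,270.4 / 6,037.6 × 100 = 21.0
Old-age dependency ratio = 859.3 / 6,037.6 × 100 = 14.2
Total dependency ratio = (1,270.4 + 859.3) / 6,037.6 × 100 = 2,129.7 / 6,037.6 × 100 = 35.3

Youth dependency ratio: 21.0
Old-age dependency ratio: 14.2
Total dependency ratio: 35.3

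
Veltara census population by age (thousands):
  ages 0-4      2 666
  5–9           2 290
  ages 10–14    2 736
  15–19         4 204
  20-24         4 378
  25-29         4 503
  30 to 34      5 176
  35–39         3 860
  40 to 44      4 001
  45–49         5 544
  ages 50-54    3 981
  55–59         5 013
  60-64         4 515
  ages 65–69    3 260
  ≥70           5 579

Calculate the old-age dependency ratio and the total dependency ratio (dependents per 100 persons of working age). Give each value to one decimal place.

0–14: 2 666 + 2 290 + 2 736 = 7 692
15–64: 4 204 + 4 378 + 4 503 + 5 176 + 3 860 + 4 001 + 5 544 + 3 981 + 5 013 + 4 515 = 45 175
65+: 3 260 + 5 579 = 8 839
Old-age dependency ratio = 8 839 / 45 175 × 100 = 19.6
Total dependency ratio = (7 692 + 8 839) / 45 175 × 100 = 16 531 / 45 175 × 100 = 36.6

Old-age dependency ratio: 19.6
Total dependency ratio: 36.6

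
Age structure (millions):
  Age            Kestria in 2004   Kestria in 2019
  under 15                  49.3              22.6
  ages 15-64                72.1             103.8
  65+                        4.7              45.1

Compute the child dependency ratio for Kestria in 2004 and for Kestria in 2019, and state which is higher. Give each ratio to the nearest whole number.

Kestria in 2004: 68
Kestria in 2019: 22
Higher: Kestria in 2004

Kestria in 2004: 49.3 / 72.1 × 100 = 68
Kestria in 2019: 22.6 / 103.8 × 100 = 22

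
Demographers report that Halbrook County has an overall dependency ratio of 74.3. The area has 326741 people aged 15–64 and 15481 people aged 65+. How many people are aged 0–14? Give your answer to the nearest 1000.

Total dependency ratio = (youth + elderly) / working-age × 100
74.3 = (Y + 15481) / 326741 × 100
⇒ 227000

Aged 0–14: 227000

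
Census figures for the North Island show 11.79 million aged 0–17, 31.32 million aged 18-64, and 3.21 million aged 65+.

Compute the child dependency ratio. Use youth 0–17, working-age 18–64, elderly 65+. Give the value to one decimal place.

Youth dependency ratio: 37.6

Youth dependency ratio = 11.79 / 31.32 × 100 = 37.6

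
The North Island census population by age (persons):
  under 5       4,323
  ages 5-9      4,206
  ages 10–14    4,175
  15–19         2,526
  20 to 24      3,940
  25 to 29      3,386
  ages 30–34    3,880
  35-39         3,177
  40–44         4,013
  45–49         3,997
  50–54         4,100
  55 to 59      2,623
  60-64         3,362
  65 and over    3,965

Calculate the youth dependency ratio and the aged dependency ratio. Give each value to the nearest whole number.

Youth dependency ratio: 36
Old-age dependency ratio: 11

0–14: 4,323 + 4,206 + 4,175 = 12,704
15–64: 2,526 + 3,940 + 3,386 + 3,880 + 3,177 + 4,013 + 3,997 + 4,100 + 2,623 + 3,362 = 35,004
65+: 3,965
Youth dependency ratio = 12,704 / 35,004 × 100 = 36
Old-age dependency ratio = 3,965 / 35,004 × 100 = 11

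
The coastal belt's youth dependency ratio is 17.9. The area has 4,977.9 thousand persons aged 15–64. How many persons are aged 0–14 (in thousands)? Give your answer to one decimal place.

Aged 0–14: 891.0

Youth dependency ratio = youth / working-age × 100
17.9 = Y / 4,977.9 × 100
⇒ 891.0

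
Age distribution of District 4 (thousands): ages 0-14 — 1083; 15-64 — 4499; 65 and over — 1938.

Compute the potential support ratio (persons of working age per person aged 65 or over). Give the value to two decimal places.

Potential support ratio: 2.32

Potential support ratio = 4499 / 1938 = 2.32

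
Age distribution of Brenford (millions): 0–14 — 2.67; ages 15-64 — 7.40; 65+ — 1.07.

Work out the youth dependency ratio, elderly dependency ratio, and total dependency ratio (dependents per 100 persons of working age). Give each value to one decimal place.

Youth dependency ratio = 2.67 / 7.40 × 100 = 36.1
Old-age dependency ratio = 1.07 / 7.40 × 100 = 14.5
Total dependency ratio = (2.67 + 1.07) / 7.40 × 100 = 3.74 / 7.40 × 100 = 50.5

Youth dependency ratio: 36.1
Old-age dependency ratio: 14.5
Total dependency ratio: 50.5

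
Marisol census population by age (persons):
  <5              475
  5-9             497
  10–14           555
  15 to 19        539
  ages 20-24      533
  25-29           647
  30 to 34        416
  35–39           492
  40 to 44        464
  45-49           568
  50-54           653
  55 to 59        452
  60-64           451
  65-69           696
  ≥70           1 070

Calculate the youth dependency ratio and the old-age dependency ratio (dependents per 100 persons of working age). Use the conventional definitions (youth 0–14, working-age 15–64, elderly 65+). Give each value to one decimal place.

Youth dependency ratio: 29.3
Old-age dependency ratio: 33.9

0–14: 475 + 497 + 555 = 1 527
15–64: 539 + 533 + 647 + 416 + 492 + 464 + 568 + 653 + 452 + 451 = 5 215
65+: 696 + 1 070 = 1 766
Youth dependency ratio = 1 527 / 5 215 × 100 = 29.3
Old-age dependency ratio = 1 766 / 5 215 × 100 = 33.9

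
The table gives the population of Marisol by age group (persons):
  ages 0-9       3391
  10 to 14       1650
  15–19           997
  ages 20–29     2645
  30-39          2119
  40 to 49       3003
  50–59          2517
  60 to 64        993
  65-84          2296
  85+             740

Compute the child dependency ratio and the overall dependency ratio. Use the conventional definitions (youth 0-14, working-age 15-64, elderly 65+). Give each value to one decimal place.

0–14: 3391 + 1650 = 5041
15–64: 997 + 2645 + 2119 + 3003 + 2517 + 993 = 12274
65+: 2296 + 740 = 3036
Youth dependency ratio = 5041 / 12274 × 100 = 41.1
Total dependency ratio = (5041 + 3036) / 12274 × 100 = 8077 / 12274 × 100 = 65.8

Youth dependency ratio: 41.1
Total dependency ratio: 65.8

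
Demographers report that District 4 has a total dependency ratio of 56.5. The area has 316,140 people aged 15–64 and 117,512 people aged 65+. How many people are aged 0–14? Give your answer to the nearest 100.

Total dependency ratio = (youth + elderly) / working-age × 100
56.5 = (Y + 117,512) / 316,140 × 100
⇒ 61,100

Aged 0–14: 61,100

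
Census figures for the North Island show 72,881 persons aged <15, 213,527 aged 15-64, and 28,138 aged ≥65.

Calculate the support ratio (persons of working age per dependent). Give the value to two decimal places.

Support ratio: 2.11

Support ratio = 213,527 / (72,881 + 28,138) = 213,527 / 101,019 = 2.11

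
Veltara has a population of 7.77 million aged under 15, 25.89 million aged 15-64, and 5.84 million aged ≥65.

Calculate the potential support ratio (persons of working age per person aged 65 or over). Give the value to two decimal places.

Potential support ratio: 4.43

Potential support ratio = 25.89 / 5.84 = 4.43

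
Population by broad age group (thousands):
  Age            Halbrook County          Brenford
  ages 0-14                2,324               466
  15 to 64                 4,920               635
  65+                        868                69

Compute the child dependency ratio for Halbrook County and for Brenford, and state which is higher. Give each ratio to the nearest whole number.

Halbrook County: 47
Brenford: 73
Higher: Brenford

Halbrook County: 2,324 / 4,920 × 100 = 47
Brenford: 466 / 635 × 100 = 73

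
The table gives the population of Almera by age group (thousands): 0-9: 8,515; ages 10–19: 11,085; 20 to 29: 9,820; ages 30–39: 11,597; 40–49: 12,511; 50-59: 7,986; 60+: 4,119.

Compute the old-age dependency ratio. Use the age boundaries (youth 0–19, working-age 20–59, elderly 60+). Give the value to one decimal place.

Old-age dependency ratio: 9.8

0–19: 8,515 + 11,085 = 19,600
20–59: 9,820 + 11,597 + 12,511 + 7,986 = 41,914
60+: 4,119
Old-age dependency ratio = 4,119 / 41,914 × 100 = 9.8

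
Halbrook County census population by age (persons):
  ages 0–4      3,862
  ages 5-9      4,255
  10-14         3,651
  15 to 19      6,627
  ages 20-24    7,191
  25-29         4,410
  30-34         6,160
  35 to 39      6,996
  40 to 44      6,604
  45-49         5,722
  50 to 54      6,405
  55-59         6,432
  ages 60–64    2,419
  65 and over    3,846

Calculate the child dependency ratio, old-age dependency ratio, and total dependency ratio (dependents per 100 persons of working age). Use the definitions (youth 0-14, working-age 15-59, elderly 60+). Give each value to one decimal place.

0–14: 3,862 + 4,255 + 3,651 = 11,768
15–59: 6,627 + 7,191 + 4,410 + 6,160 + 6,996 + 6,604 + 5,722 + 6,405 + 6,432 = 56,547
60+: 2,419 + 3,846 = 6,265
Youth dependency ratio = 11,768 / 56,547 × 100 = 20.8
Old-age dependency ratio = 6,265 / 56,547 × 100 = 11.1
Total dependency ratio = (11,768 + 6,265) / 56,547 × 100 = 18,033 / 56,547 × 100 = 31.9

Youth dependency ratio: 20.8
Old-age dependency ratio: 11.1
Total dependency ratio: 31.9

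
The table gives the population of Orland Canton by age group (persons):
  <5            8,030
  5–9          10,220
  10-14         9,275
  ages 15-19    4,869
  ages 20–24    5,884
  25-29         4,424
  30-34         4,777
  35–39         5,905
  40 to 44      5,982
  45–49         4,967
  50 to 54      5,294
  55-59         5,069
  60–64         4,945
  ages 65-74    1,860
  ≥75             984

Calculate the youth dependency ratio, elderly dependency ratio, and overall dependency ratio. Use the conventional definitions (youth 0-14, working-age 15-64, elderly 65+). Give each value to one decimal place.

Youth dependency ratio: 52.8
Old-age dependency ratio: 5.5
Total dependency ratio: 58.3

0–14: 8,030 + 10,220 + 9,275 = 27,525
15–64: 4,869 + 5,884 + 4,424 + 4,777 + 5,905 + 5,982 + 4,967 + 5,294 + 5,069 + 4,945 = 52,116
65+: 1,860 + 984 = 2,844
Youth dependency ratio = 27,525 / 52,116 × 100 = 52.8
Old-age dependency ratio = 2,844 / 52,116 × 100 = 5.5
Total dependency ratio = (27,525 + 2,844) / 52,116 × 100 = 30,369 / 52,116 × 100 = 58.3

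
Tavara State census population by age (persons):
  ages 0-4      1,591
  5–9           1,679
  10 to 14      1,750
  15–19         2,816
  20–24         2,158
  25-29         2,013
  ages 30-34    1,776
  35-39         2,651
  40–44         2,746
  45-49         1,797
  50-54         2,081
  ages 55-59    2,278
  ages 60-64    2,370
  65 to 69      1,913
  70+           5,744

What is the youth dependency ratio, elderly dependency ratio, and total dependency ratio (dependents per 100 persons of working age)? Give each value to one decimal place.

Youth dependency ratio: 22.1
Old-age dependency ratio: 33.8
Total dependency ratio: 55.9

0–14: 1,591 + 1,679 + 1,750 = 5,020
15–64: 2,816 + 2,158 + 2,013 + 1,776 + 2,651 + 2,746 + 1,797 + 2,081 + 2,278 + 2,370 = 22,686
65+: 1,913 + 5,744 = 7,657
Youth dependency ratio = 5,020 / 22,686 × 100 = 22.1
Old-age dependency ratio = 7,657 / 22,686 × 100 = 33.8
Total dependency ratio = (5,020 + 7,657) / 22,686 × 100 = 12,677 / 22,686 × 100 = 55.9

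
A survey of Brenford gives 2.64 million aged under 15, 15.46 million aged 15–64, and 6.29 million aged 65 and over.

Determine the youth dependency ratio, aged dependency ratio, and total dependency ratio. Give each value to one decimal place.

Youth dependency ratio: 17.1
Old-age dependency ratio: 40.7
Total dependency ratio: 57.8

Youth dependency ratio = 2.64 / 15.46 × 100 = 17.1
Old-age dependency ratio = 6.29 / 15.46 × 100 = 40.7
Total dependency ratio = (2.64 + 6.29) / 15.46 × 100 = 8.93 / 15.46 × 100 = 57.8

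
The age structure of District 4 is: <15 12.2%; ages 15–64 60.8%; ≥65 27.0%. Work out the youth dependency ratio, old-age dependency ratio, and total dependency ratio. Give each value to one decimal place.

Youth dependency ratio: 20.1
Old-age dependency ratio: 44.4
Total dependency ratio: 64.5

Youth dependency ratio = 12.2 / 60.8 × 100 = 20.1
Old-age dependency ratio = 27.0 / 60.8 × 100 = 44.4
Total dependency ratio = (12.2 + 27.0) / 60.8 × 100 = 39.2 / 60.8 × 100 = 64.5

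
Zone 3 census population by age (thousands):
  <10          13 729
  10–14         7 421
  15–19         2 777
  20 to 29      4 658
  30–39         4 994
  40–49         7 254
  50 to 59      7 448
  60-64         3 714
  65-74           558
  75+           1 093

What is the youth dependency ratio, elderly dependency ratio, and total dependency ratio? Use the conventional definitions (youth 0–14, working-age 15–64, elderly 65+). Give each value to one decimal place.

Youth dependency ratio: 68.6
Old-age dependency ratio: 5.4
Total dependency ratio: 73.9

0–14: 13 729 + 7 421 = 21 150
15–64: 2 777 + 4 658 + 4 994 + 7 254 + 7 448 + 3 714 = 30 845
65+: 558 + 1 093 = 1 651
Youth dependency ratio = 21 150 / 30 845 × 100 = 68.6
Old-age dependency ratio = 1 651 / 30 845 × 100 = 5.4
Total dependency ratio = (21 150 + 1 651) / 30 845 × 100 = 22 801 / 30 845 × 100 = 73.9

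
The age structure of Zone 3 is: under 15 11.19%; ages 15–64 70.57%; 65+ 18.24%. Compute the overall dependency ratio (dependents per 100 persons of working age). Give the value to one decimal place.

Total dependency ratio: 41.7

Total dependency ratio = (11.19 + 18.24) / 70.57 × 100 = 29.43 / 70.57 × 100 = 41.7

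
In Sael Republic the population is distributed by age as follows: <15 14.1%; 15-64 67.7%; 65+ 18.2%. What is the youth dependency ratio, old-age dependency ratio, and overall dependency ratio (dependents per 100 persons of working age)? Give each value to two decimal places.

Youth dependency ratio = 14.1 / 67.7 × 100 = 20.83
Old-age dependency ratio = 18.2 / 67.7 × 100 = 26.88
Total dependency ratio = (14.1 + 18.2) / 67.7 × 100 = 32.3 / 67.7 × 100 = 47.71

Youth dependency ratio: 20.83
Old-age dependency ratio: 26.88
Total dependency ratio: 47.71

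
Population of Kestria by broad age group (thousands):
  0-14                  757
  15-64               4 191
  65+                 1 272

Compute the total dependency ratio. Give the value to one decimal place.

Total dependency ratio = (757 + 1 272) / 4 191 × 100 = 2 029 / 4 191 × 100 = 48.4

Total dependency ratio: 48.4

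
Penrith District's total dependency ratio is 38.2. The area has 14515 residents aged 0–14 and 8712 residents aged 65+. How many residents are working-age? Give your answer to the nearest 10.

Working-age: 60800

Total dependency ratio = (youth + elderly) / working-age × 100
38.2 = (14515 + 8712) / W × 100
⇒ 60800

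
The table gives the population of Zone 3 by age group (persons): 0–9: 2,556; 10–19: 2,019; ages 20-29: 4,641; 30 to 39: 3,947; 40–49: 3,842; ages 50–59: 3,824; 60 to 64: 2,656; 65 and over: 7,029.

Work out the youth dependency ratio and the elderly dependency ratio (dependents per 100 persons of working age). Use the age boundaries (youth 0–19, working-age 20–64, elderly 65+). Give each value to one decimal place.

Youth dependency ratio: 24.2
Old-age dependency ratio: 37.2

0–19: 2,556 + 2,019 = 4,575
20–64: 4,641 + 3,947 + 3,842 + 3,824 + 2,656 = 18,910
65+: 7,029
Youth dependency ratio = 4,575 / 18,910 × 100 = 24.2
Old-age dependency ratio = 7,029 / 18,910 × 100 = 37.2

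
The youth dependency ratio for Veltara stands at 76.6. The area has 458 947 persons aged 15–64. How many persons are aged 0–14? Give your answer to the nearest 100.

Aged 0–14: 351 600

Youth dependency ratio = youth / working-age × 100
76.6 = Y / 458 947 × 100
⇒ 351 600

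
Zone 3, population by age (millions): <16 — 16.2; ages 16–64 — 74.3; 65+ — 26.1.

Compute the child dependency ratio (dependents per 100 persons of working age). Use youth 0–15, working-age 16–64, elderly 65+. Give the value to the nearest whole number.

Youth dependency ratio: 22

Youth dependency ratio = 16.2 / 74.3 × 100 = 22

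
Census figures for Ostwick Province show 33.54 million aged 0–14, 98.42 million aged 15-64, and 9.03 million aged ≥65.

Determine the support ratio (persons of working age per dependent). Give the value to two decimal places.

Support ratio = 98.42 / (33.54 + 9.03) = 98.42 / 42.57 = 2.31

Support ratio: 2.31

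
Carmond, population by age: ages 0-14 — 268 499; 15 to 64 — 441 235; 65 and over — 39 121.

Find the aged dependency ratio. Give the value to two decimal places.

Old-age dependency ratio: 8.87

Old-age dependency ratio = 39 121 / 441 235 × 100 = 8.87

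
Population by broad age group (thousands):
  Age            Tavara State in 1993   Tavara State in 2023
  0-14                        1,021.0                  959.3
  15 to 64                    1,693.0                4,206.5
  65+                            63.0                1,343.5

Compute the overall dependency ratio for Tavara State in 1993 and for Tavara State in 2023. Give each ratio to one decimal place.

Tavara State in 1993: (1,021.0 + 63.0) / 1,693.0 × 100 = 1,084.0 / 1,693.0 × 100 = 64.0
Tavara State in 2023: (959.3 + 1,343.5) / 4,206.5 × 100 = 2,302.8 / 4,206.5 × 100 = 54.7

Tavara State in 1993: 64.0
Tavara State in 2023: 54.7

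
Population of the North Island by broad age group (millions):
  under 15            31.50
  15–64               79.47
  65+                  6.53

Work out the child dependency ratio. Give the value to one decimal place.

Youth dependency ratio: 39.6

Youth dependency ratio = 31.50 / 79.47 × 100 = 39.6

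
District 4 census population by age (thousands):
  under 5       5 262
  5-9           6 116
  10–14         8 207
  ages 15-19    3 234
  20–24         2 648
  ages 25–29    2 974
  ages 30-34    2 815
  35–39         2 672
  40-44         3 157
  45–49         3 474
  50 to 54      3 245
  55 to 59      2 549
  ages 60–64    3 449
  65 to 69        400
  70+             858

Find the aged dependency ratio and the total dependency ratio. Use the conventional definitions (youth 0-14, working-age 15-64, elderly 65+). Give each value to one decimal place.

Old-age dependency ratio: 4.2
Total dependency ratio: 69.0

0–14: 5 262 + 6 116 + 8 207 = 19 585
15–64: 3 234 + 2 648 + 2 974 + 2 815 + 2 672 + 3 157 + 3 474 + 3 245 + 2 549 + 3 449 = 30 217
65+: 400 + 858 = 1 258
Old-age dependency ratio = 1 258 / 30 217 × 100 = 4.2
Total dependency ratio = (19 585 + 1 258) / 30 217 × 100 = 20 843 / 30 217 × 100 = 69.0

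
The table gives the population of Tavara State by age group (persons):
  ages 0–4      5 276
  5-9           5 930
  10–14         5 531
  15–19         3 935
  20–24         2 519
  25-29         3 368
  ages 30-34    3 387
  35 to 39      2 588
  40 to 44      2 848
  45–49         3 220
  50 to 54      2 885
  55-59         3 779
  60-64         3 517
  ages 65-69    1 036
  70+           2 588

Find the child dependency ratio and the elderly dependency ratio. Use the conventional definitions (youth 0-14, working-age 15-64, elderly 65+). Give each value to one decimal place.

0–14: 5 276 + 5 930 + 5 531 = 16 737
15–64: 3 935 + 2 519 + 3 368 + 3 387 + 2 588 + 2 848 + 3 220 + 2 885 + 3 779 + 3 517 = 32 046
65+: 1 036 + 2 588 = 3 624
Youth dependency ratio = 16 737 / 32 046 × 100 = 52.2
Old-age dependency ratio = 3 624 / 32 046 × 100 = 11.3

Youth dependency ratio: 52.2
Old-age dependency ratio: 11.3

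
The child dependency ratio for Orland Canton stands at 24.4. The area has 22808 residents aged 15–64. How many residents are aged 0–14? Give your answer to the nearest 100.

Aged 0–14: 5600

Youth dependency ratio = youth / working-age × 100
24.4 = Y / 22808 × 100
⇒ 5600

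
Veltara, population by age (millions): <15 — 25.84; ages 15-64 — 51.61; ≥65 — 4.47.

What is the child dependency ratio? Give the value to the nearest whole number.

Youth dependency ratio: 50

Youth dependency ratio = 25.84 / 51.61 × 100 = 50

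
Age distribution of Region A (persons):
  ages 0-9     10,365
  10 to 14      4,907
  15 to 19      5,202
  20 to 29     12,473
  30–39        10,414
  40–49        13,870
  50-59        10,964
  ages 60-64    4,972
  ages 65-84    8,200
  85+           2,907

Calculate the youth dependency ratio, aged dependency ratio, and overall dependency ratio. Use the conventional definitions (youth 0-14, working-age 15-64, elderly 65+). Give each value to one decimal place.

Youth dependency ratio: 26.4
Old-age dependency ratio: 19.2
Total dependency ratio: 45.6

0–14: 10,365 + 4,907 = 15,272
15–64: 5,202 + 12,473 + 10,414 + 13,870 + 10,964 + 4,972 = 57,895
65+: 8,200 + 2,907 = 11,107
Youth dependency ratio = 15,272 / 57,895 × 100 = 26.4
Old-age dependency ratio = 11,107 / 57,895 × 100 = 19.2
Total dependency ratio = (15,272 + 11,107) / 57,895 × 100 = 26,379 / 57,895 × 100 = 45.6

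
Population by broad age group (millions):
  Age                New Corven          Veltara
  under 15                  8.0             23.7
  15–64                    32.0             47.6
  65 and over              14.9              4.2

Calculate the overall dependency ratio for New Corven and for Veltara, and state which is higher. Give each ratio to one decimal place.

New Corven: (8.0 + 14.9) / 32.0 × 100 = 22.9 / 32.0 × 100 = 71.6
Veltara: (23.7 + 4.2) / 47.6 × 100 = 27.9 / 47.6 × 100 = 58.6

New Corven: 71.6
Veltara: 58.6
Higher: New Corven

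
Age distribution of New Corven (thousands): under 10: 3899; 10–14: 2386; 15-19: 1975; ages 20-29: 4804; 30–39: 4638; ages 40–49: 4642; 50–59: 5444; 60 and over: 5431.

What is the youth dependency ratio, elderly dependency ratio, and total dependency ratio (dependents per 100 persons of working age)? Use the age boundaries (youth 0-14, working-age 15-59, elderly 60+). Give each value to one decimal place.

0–14: 3899 + 2386 = 6285
15–59: 1975 + 4804 + 4638 + 4642 + 5444 = 21503
60+: 5431
Youth dependency ratio = 6285 / 21503 × 100 = 29.2
Old-age dependency ratio = 5431 / 21503 × 100 = 25.3
Total dependency ratio = (6285 + 5431) / 21503 × 100 = 11716 / 21503 × 100 = 54.5

Youth dependency ratio: 29.2
Old-age dependency ratio: 25.3
Total dependency ratio: 54.5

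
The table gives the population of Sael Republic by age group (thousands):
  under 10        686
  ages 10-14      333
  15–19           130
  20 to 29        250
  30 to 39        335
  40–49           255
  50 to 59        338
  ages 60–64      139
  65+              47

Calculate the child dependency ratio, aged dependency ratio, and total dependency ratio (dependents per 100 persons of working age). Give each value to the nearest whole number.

0–14: 686 + 333 = 1 019
15–64: 130 + 250 + 335 + 255 + 338 + 139 = 1 447
65+: 47
Youth dependency ratio = 1 019 / 1 447 × 100 = 70
Old-age dependency ratio = 47 / 1 447 × 100 = 3
Total dependency ratio = (1 019 + 47) / 1 447 × 100 = 1 066 / 1 447 × 100 = 74

Youth dependency ratio: 70
Old-age dependency ratio: 3
Total dependency ratio: 74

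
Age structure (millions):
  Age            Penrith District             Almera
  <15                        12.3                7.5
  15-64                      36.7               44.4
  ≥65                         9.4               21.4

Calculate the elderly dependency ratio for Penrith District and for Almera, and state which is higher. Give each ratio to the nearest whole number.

Penrith District: 9.4 / 36.7 × 100 = 26
Almera: 21.4 / 44.4 × 100 = 48

Penrith District: 26
Almera: 48
Higher: Almera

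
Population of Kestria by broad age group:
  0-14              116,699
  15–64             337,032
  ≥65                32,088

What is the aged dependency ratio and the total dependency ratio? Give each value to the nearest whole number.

Old-age dependency ratio: 10
Total dependency ratio: 44

Old-age dependency ratio = 32,088 / 337,032 × 100 = 10
Total dependency ratio = (116,699 + 32,088) / 337,032 × 100 = 148,787 / 337,032 × 100 = 44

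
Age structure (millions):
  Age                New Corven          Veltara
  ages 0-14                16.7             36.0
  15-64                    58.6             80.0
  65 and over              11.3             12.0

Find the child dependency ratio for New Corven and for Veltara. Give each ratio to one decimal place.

New Corven: 16.7 / 58.6 × 100 = 28.5
Veltara: 36.0 / 80.0 × 100 = 45.0

New Corven: 28.5
Veltara: 45.0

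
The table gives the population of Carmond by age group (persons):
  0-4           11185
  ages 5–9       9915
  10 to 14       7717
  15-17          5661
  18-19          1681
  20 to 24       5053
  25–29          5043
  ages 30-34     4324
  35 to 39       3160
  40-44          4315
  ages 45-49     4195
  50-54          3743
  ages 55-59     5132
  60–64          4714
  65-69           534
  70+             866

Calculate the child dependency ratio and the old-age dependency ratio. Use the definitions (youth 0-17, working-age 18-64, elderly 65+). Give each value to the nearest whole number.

0–17: 11185 + 9915 + 7717 + 5661 = 34478
18–64: 1681 + 5053 + 5043 + 4324 + 3160 + 4315 + 4195 + 3743 + 5132 + 4714 = 41360
65+: 534 + 866 = 1400
Youth dependency ratio = 34478 / 41360 × 100 = 83
Old-age dependency ratio = 1400 / 41360 × 100 = 3

Youth dependency ratio: 83
Old-age dependency ratio: 3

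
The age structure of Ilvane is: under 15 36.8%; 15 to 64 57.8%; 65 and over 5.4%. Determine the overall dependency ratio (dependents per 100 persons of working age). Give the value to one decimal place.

Total dependency ratio: 73.0

Total dependency ratio = (36.8 + 5.4) / 57.8 × 100 = 42.2 / 57.8 × 100 = 73.0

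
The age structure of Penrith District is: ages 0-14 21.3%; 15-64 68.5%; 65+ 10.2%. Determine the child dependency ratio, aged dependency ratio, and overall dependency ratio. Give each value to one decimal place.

Youth dependency ratio: 31.1
Old-age dependency ratio: 14.9
Total dependency ratio: 46.0

Youth dependency ratio = 21.3 / 68.5 × 100 = 31.1
Old-age dependency ratio = 10.2 / 68.5 × 100 = 14.9
Total dependency ratio = (21.3 + 10.2) / 68.5 × 100 = 31.5 / 68.5 × 100 = 46.0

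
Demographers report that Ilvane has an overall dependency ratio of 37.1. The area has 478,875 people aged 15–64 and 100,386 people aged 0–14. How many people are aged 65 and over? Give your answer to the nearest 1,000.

Aged 65 and over: 77,000

Total dependency ratio = (youth + elderly) / working-age × 100
37.1 = (100,386 + E) / 478,875 × 100
⇒ 77,000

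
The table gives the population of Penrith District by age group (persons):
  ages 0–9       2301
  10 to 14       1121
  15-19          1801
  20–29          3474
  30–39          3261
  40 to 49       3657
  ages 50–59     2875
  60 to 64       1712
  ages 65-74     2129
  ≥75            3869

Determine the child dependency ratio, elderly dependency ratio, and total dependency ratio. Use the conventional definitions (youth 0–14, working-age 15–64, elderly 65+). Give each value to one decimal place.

Youth dependency ratio: 20.4
Old-age dependency ratio: 35.7
Total dependency ratio: 56.1

0–14: 2301 + 1121 = 3422
15–64: 1801 + 3474 + 3261 + 3657 + 2875 + 1712 = 16780
65+: 2129 + 3869 = 5998
Youth dependency ratio = 3422 / 16780 × 100 = 20.4
Old-age dependency ratio = 5998 / 16780 × 100 = 35.7
Total dependency ratio = (3422 + 5998) / 16780 × 100 = 9420 / 16780 × 100 = 56.1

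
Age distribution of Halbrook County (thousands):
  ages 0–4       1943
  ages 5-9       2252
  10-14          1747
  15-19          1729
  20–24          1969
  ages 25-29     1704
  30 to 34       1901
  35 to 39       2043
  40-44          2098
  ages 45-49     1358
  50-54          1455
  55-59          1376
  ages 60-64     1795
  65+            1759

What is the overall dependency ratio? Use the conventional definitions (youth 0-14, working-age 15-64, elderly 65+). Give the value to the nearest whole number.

Total dependency ratio: 44

0–14: 1943 + 2252 + 1747 = 5942
15–64: 1729 + 1969 + 1704 + 1901 + 2043 + 2098 + 1358 + 1455 + 1376 + 1795 = 17428
65+: 1759
Total dependency ratio = (5942 + 1759) / 17428 × 100 = 7701 / 17428 × 100 = 44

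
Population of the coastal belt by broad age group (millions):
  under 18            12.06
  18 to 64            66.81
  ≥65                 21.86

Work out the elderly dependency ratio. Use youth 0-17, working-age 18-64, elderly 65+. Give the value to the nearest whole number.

Old-age dependency ratio: 33

Old-age dependency ratio = 21.86 / 66.81 × 100 = 33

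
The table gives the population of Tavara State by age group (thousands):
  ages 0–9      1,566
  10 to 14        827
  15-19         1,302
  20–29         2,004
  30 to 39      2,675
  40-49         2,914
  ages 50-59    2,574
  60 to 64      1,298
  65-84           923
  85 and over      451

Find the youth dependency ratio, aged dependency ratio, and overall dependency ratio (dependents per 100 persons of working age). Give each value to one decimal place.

Youth dependency ratio: 18.7
Old-age dependency ratio: 10.8
Total dependency ratio: 29.5

0–14: 1,566 + 827 = 2,393
15–64: 1,302 + 2,004 + 2,675 + 2,914 + 2,574 + 1,298 = 12,767
65+: 923 + 451 = 1,374
Youth dependency ratio = 2,393 / 12,767 × 100 = 18.7
Old-age dependency ratio = 1,374 / 12,767 × 100 = 10.8
Total dependency ratio = (2,393 + 1,374) / 12,767 × 100 = 3,767 / 12,767 × 100 = 29.5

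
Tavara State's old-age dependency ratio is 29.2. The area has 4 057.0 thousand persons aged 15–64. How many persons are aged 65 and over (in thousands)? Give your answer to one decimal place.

Aged 65 and over: 1 184.6

Old-age dependency ratio = elderly / working-age × 100
29.2 = E / 4 057.0 × 100
⇒ 1 184.6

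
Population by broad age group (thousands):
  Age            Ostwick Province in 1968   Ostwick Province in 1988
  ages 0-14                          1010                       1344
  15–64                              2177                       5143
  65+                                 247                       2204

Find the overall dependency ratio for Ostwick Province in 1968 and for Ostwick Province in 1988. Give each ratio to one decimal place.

Ostwick Province in 1968: 57.7
Ostwick Province in 1988: 69.0

Ostwick Province in 1968: (1010 + 247) / 2177 × 100 = 1257 / 2177 × 100 = 57.7
Ostwick Province in 1988: (1344 + 2204) / 5143 × 100 = 3548 / 5143 × 100 = 69.0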